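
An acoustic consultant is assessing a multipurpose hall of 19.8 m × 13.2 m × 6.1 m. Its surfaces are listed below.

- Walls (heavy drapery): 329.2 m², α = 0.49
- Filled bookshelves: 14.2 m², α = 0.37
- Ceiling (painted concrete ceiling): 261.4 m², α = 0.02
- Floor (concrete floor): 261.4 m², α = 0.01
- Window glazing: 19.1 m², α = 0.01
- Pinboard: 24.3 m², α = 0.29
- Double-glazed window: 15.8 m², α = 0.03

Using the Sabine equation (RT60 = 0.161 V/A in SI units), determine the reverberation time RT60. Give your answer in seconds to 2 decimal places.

Total absorption A = 329.2*0.49 + 14.2*0.37 + 261.4*0.02 + 261.4*0.01 + 19.1*0.01 + 24.3*0.29 + 15.8*0.03
  = 161.308 + 5.254 + 5.228 + 2.614 + 0.191 + 7.047 + 0.474 = 182.116 m² sabins.
V = 19.8·13.2·6.1 = 1594.296 m³.
Sabine: RT60 = 0.161 × 1594.296 / 182.116 = 1.41 s.

1.41 s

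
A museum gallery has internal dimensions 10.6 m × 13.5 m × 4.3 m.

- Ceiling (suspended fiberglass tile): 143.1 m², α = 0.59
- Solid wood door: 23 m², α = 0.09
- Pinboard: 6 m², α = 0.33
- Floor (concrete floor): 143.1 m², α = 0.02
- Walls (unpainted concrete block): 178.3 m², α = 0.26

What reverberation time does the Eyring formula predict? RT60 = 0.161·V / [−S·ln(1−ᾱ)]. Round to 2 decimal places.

0.61 sec

S = Σ Sᵢ = 493.5 m².
Σ(Sᵢαᵢ) = 143.1×0.59 + 23×0.09 + 6×0.33 + 143.1×0.02 + 178.3×0.26 = 137.699.
ᾱ = 137.699 / 493.5 = 0.2790.
−S·ln(1−ᾱ) = −493.5 × ln(1 − 0.2790) = 161.432.
V = 10.6 × 13.5 × 4.3 = 615.33 m³.
T = 0.161·V/[−S·ln(1−ᾱ)] = 0.161·615.33/161.432 = 0.61 s.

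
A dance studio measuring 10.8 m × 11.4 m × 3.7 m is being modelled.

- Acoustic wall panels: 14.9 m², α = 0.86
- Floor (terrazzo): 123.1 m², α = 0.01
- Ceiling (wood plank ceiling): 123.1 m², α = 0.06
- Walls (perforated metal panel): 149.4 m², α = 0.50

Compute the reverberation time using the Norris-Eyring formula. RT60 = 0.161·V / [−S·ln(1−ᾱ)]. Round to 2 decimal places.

0.67 seconds

Total surface area S = 14.9 + 123.1 + 123.1 + 149.4 = 410.5 m².
Absorption A = 14.9×0.86 + 123.1×0.01 + 123.1×0.06 + 149.4×0.50 = 96.131 sabins.
ᾱ = 96.131 / 410.5 = 0.2342.
−S·ln(1−ᾱ) = −410.5 × ln(1 − 0.2342) = 109.535.
V = 10.8 × 11.4 × 3.7 = 455.544 m³.
T = 0.161·V/[−S·ln(1−ᾱ)] = 0.161·455.544/109.535 = 0.67 s.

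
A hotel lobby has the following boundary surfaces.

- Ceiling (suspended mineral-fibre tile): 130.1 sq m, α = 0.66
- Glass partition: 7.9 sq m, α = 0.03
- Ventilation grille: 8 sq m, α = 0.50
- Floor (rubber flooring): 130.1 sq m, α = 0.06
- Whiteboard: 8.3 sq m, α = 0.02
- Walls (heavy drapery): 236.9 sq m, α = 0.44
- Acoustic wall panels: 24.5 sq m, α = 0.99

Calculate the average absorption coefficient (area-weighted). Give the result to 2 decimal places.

0.42

S = Σ Sᵢ = 130.1 + 7.9 + 8 + 130.1 + 8.3 + 236.9 + 24.5 = 545.8 sq m.
Σ(Sᵢαᵢ) = 130.1×0.66 + 7.9×0.03 + 8×0.50 + 130.1×0.06 + 8.3×0.02 + 236.9×0.44 + 24.5×0.99 = 226.566.
ᾱ = 226.566 / 545.8 = 0.42.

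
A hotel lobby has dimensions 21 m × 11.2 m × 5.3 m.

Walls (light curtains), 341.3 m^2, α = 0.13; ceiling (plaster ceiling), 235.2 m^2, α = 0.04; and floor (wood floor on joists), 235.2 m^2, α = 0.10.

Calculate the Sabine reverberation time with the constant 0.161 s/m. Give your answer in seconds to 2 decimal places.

Equivalent absorption area: A = 341.3·0.13 + 235.2·0.04 + 235.2·0.10 = 77.297 m^2.
Volume V = 21 × 11.2 × 5.3 = 1246.56 m³.
T = 0.161 V/A = 0.161·1246.56/77.297 = 2.60 s.

2.60 s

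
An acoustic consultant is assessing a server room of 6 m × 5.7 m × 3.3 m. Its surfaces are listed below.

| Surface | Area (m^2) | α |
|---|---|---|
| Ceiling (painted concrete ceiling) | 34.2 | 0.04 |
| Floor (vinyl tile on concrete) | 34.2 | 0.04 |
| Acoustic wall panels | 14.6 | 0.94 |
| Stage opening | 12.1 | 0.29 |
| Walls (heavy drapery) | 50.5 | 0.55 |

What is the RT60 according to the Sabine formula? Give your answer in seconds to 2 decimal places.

0.38 sec

Summing Sᵢαᵢ: 1.368 + 1.368 + 13.724 + 3.509 + 27.775 → A = 47.744 sabins.
Room volume: 112.86 m³.
RT60 = 0.161 · V / A = 0.161 × 112.86 / 47.744 = 0.38 s.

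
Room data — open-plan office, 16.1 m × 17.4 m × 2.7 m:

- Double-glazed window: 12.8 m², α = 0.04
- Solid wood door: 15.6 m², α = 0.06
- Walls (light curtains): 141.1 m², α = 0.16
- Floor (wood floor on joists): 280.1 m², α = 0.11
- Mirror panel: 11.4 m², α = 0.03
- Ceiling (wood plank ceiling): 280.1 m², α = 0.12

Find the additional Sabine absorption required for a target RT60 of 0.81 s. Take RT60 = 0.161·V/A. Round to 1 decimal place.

61.6 sabins

A₁ = Σ Sᵢαᵢ = 12.8·0.04 + 15.6·0.06 + 141.1·0.16 + 280.1·0.11 + 11.4·0.03 + 280.1·0.12 = 88.789 sabins.
Target A₂ = 0.161·756.378/0.81 = 150.342 sabins (V = 756.378 m³).
Shortfall: 150.342 − 88.789 = 61.6 sabins.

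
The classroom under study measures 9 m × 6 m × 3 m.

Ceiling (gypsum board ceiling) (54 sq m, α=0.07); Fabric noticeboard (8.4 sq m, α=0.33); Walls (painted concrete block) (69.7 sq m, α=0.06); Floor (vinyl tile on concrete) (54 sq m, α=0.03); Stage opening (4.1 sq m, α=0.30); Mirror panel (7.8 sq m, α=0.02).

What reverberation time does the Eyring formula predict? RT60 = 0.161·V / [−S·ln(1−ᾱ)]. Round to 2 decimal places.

S = Σ Sᵢ = 198.0 sq m.
Absorption A = 54×0.07 + 8.4×0.33 + 69.7×0.06 + 54×0.03 + 4.1×0.30 + 7.8×0.02 = 13.740 sabins.
Mean coefficient ᾱ = A/S = 0.0694.
Eyring denominator: −S ln(1−ᾱ) = 14.241.
V = 9 × 6 × 3 = 162 m³.
T = 0.161·V/[−S·ln(1−ᾱ)] = 0.161·162/14.241 = 1.83 s.

1.83 sec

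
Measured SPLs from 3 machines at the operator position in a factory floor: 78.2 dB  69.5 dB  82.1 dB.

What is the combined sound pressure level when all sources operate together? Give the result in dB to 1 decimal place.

Sum in the linear (power) domain: Σ 10^(Lᵢ/10) = 10^(78.2/10) + 10^(69.5/10) + 10^(82.1/10) = 2.372e+08.
Back to dB: 10·log₁₀ Σ = 83.8 dB.

83.8 dB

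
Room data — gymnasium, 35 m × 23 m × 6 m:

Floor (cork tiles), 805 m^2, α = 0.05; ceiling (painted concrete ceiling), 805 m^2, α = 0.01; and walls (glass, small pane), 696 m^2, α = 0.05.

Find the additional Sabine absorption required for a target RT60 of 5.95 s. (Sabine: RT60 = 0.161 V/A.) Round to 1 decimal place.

47.6 sabins

A₁ = Σ Sᵢαᵢ = 805×0.05 + 805×0.01 + 696×0.05 = 83.100 sabins.
For T = 5.95 s, need A₂ = 0.161·V/T = 0.161·4830/5.95 = 130.694 sabins.
ΔA = A₂ − A₁ = 130.694 − 83.100 = 47.6 sabins.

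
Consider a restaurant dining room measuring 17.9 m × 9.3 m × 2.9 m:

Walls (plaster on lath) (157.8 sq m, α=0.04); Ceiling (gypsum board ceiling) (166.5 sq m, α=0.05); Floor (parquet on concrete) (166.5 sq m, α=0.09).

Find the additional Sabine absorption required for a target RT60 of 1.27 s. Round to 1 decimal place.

31.6 sabins

Total absorption A₁ = 157.8*0.04 + 166.5*0.05 + 166.5*0.09
  = 6.312 + 8.325 + 14.985 = 29.622 sq m sabins.
For T = 1.27 s, need A₂ = 0.161·V/T = 0.161·482.763/1.27 = 61.201 sabins.
Shortfall: 61.201 − 29.622 = 31.6 sabins.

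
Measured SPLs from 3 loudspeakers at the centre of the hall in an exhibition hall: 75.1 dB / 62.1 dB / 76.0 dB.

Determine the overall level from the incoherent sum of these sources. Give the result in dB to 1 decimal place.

Σ 10^(Lᵢ/10) = 7.379e+07.
L_total = 10·log₁₀(7.379e+07) = 78.7 dB.

78.7 dB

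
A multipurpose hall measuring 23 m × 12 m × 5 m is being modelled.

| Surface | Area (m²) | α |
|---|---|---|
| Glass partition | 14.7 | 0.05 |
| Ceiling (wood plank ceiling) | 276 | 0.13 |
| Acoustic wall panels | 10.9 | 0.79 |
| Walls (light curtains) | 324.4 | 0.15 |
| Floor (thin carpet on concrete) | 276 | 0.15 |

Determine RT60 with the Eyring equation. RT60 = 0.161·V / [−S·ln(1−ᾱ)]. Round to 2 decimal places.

Total surface area S = 14.7 + 276 + 10.9 + 324.4 + 276 = 902.0 m².
Σ(Sᵢαᵢ) = 14.7×0.05 + 276×0.13 + 10.9×0.79 + 324.4×0.15 + 276×0.15 = 135.286.
Mean coefficient ᾱ = A/S = 0.1500.
Eyring denominator: −S ln(1−ᾱ) = 146.592.
V = 23 × 12 × 5 = 1380 m³.
T = 0.161·V/[−S·ln(1−ᾱ)] = 0.161·1380/146.592 = 1.52 s.

1.52 sec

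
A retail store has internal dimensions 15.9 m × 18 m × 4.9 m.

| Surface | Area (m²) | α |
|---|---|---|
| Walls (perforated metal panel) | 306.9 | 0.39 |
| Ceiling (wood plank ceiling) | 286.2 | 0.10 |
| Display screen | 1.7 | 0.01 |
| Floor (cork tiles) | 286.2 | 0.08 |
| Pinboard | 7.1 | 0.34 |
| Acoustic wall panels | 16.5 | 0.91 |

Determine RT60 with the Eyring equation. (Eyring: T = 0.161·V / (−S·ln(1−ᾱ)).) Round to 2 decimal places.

1.07 sec

S = Σ Sᵢ = 904.6 m².
Absorption A = 306.9·0.39 + 286.2·0.10 + 1.7·0.01 + 286.2·0.08 + 7.1·0.34 + 16.5·0.91 = 188.653 sabins.
Mean coefficient ᾱ = A/S = 0.2085.
−S·ln(1−ᾱ) = −904.6 × ln(1 − 0.2085) = 211.518.
V = 15.9 × 18 × 4.9 = 1402.38 m³.
RT60 = 0.161 × 1402.38 / 211.518 = 1.07 s.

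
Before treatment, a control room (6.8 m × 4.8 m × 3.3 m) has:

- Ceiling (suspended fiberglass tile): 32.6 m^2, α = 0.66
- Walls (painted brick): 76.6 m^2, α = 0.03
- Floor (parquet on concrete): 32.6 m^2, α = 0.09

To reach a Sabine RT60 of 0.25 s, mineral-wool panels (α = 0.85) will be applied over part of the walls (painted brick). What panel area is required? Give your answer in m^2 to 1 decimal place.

52.0

A₁ = Σ Sᵢαᵢ = 32.6·0.66 + 76.6·0.03 + 32.6·0.09 = 26.748 sabins.
V = 107.712 m³. Target absorption A₂ = 0.161 × 107.712 / 0.25 = 69.367 sabins.
Absorption to add: 69.367 − 26.748 = 42.619 sabins.
Each m^2 of panel replacing the walls (painted brick) adds (0.85 − 0.03) = 0.82 sabins.
Area = ΔA/Δα = 42.619/0.82 = 52.0 m^2.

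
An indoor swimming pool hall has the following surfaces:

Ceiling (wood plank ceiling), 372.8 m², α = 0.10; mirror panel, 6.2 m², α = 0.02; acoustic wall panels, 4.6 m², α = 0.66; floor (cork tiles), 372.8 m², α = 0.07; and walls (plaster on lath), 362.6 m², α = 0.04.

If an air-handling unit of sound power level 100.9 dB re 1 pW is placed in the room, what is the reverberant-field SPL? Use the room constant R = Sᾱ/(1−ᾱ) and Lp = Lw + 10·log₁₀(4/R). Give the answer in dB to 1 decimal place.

A = 81.040 sabins; S = 1119.0 m².
ᾱ = 0.0724, so room constant R = A/(1−ᾱ) = 87.365 m².
Lp = Lw + 10 log₁₀(4/R) = 100.9 -13.39 = 87.5 dB.

87.5 dB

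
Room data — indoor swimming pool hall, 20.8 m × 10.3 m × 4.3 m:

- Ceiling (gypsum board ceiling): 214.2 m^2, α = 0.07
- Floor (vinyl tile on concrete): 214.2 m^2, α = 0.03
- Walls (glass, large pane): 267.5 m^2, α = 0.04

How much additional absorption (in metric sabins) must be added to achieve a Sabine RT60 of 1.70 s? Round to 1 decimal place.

55.1 sabins

A₁ = Σ Sᵢαᵢ = 214.2*0.07 + 214.2*0.03 + 267.5*0.04 = 32.120 sabins.
Target A₂ = 0.161·921.232/1.70 = 87.246 sabins (V = 921.232 m³).
Additional absorption ΔA = 87.246 − 32.120 = 55.1 sabins.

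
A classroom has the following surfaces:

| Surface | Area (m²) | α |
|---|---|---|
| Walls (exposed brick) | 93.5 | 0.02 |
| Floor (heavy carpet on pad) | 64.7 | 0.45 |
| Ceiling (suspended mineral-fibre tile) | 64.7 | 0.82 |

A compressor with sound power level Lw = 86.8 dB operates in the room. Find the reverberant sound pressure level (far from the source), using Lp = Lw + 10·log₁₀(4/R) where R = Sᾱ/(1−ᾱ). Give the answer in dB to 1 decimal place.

71.5 dB

Σ(Sᵢαᵢ) = 93.5×0.02 + 64.7×0.45 + 64.7×0.82 = 84.039; total area S = 222.9 m².
ᾱ = 84.039/222.9 = 0.3770; R = Sᾱ/(1−ᾱ) = 84.039/(1−0.3770) = 134.894 m².
Lp = 86.8 + 10·log₁₀(4/134.894) = 86.8 + (-15.28) = 71.5 dB.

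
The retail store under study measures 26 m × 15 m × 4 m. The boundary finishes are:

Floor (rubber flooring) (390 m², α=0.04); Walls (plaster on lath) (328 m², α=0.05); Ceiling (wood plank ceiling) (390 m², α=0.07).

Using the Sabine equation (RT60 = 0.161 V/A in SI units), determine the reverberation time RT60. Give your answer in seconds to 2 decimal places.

4.24 seconds

Equivalent absorption area: A = 390×0.04 + 328×0.05 + 390×0.07 = 59.300 m².
Room volume: 1560 m³.
RT60 = 0.161 · V / A = 0.161 × 1560 / 59.300 = 4.24 s.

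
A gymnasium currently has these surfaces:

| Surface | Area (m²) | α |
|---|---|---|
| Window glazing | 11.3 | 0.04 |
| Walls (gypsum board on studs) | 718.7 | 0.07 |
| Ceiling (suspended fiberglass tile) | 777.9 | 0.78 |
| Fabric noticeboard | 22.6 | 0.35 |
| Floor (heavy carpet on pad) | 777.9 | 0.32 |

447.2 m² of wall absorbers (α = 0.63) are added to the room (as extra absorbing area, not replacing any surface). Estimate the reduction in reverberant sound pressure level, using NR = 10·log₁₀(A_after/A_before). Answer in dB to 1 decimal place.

1.2 dB

Total absorption A_before = 11.3×0.04 + 718.7×0.07 + 777.9×0.78 + 22.6×0.35 + 777.9×0.32
  = 0.452 + 50.309 + 606.762 + 7.910 + 248.928 = 914.361 m² sabins.
Added absorption = 447.2 × 0.63 = 281.736 sabins.
New total A_after = 1196.097 sabins.
Reduction = 10 log₁₀(A_after/A_before) = 10 log₁₀(1.3081) = 1.2 dB.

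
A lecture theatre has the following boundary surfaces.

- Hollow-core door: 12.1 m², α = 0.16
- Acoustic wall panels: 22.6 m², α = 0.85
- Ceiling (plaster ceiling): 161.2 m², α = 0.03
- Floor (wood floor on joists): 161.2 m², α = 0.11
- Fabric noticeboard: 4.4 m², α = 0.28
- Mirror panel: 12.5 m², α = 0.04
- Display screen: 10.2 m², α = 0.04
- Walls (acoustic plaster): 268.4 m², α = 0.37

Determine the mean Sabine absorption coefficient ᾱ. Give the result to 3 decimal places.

0.222

S = Σ Sᵢ = 12.1 + 22.6 + 161.2 + 161.2 + 4.4 + 12.5 + 10.2 + 268.4 = 652.6 m².
A = 12.1*0.16 + 22.6*0.85 + 161.2*0.03 + 161.2*0.11 + 4.4*0.28 + 12.5*0.04 + 10.2*0.04 + 268.4*0.37 = 145.162 sabins.
ᾱ = A/S = 0.222.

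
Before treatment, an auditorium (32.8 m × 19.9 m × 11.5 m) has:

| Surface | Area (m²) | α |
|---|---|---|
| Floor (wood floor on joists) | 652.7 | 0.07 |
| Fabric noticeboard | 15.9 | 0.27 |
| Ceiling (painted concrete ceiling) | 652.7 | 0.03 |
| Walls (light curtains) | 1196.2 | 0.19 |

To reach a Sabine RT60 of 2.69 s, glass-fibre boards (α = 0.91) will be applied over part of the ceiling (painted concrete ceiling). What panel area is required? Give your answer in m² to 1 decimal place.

Equivalent absorption area: A₁ = 652.7×0.07 + 15.9×0.27 + 652.7×0.03 + 1196.2×0.19 = 296.841 m².
V = 7506.28 m³. Target absorption A₂ = 0.161 × 7506.28 / 2.69 = 449.261 sabins.
Absorption to add: 449.261 − 296.841 = 152.420 sabins.
Each m² of panel replacing the ceiling (painted concrete ceiling) adds (0.91 − 0.03) = 0.88 sabins.
Area = ΔA/Δα = 152.420/0.88 = 173.2 m².

173.2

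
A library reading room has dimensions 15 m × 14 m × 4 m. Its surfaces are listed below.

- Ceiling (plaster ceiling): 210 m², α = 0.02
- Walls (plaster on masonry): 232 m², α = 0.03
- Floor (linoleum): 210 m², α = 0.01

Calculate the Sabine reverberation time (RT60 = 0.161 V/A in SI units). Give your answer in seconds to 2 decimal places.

10.20 seconds

Summing Sᵢαᵢ: 4.200 + 6.960 + 2.100 → A = 13.260 sabins.
Volume V = 15 × 14 × 4 = 840 m³.
Sabine: RT60 = 0.161 × 840 / 13.260 = 10.20 s.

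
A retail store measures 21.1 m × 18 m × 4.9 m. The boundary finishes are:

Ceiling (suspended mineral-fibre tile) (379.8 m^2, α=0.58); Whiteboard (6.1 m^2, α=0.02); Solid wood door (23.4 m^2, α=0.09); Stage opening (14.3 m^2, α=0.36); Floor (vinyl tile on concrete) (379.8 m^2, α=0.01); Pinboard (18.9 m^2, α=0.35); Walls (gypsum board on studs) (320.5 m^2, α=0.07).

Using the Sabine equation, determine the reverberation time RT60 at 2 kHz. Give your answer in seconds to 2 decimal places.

1.15 s

Summing Sᵢαᵢ: 220.284 + 0.122 + 2.106 + 5.148 + 3.798 + 6.615 + 22.435 → A = 260.508 sabins.
V = 21.1·18·4.9 = 1861.02 m³.
T = 0.161 V/A = 0.161·1861.02/260.508 = 1.15 s.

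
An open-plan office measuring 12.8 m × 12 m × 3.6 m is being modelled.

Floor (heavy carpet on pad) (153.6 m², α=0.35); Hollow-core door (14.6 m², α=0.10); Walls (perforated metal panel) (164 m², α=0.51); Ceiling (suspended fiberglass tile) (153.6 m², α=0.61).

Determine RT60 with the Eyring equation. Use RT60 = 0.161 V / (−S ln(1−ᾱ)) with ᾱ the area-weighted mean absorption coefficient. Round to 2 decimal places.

S = Σ Sᵢ = 485.8 m².
Absorption A = 153.6×0.35 + 14.6×0.10 + 164×0.51 + 153.6×0.61 = 232.556 sabins.
Mean coefficient ᾱ = A/S = 0.4787.
−S·ln(1−ᾱ) = −485.8 × ln(1 − 0.4787) = 316.464.
V = 12.8 × 12 × 3.6 = 552.96 m³.
RT60 = 0.161 × 552.96 / 316.464 = 0.28 s.

0.28 seconds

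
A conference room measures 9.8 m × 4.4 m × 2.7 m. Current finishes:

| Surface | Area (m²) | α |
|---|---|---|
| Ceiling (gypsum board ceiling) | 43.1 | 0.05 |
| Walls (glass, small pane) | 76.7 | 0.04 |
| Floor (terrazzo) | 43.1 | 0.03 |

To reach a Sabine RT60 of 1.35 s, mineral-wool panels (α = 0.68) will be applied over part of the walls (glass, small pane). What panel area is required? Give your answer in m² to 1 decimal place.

Summing Sᵢαᵢ: 2.155 + 3.068 + 1.293 → A₁ = 6.516 sabins.
V = 116.424 m³. Target absorption A₂ = 0.161 × 116.424 / 1.35 = 13.885 sabins.
Absorption to add: 13.885 − 6.516 = 7.369 sabins.
Net gain per m²: Δα = 0.68 − 0.04 = 0.64.
Panel area = 7.369 / 0.64 = 11.5 m².

11.5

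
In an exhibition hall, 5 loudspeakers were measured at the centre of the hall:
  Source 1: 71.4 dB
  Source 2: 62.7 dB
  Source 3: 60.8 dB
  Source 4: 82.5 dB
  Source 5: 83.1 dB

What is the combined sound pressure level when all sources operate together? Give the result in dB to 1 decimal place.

86.0 dB

Converting to relative power and adding: 10^(71.4/10) + 10^(62.7/10) + 10^(60.8/10) + 10^(82.5/10) + 10^(83.1/10) = 3.989e+08.
Combined level = 10 log₁₀(3.989e+08) = 86.0 dB.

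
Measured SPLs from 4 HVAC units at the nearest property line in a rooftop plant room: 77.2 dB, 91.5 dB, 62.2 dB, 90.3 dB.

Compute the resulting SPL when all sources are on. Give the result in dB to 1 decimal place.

Converting to relative power and adding: 10^(77.2/10) + 10^(91.5/10) + 10^(62.2/10) + 10^(90.3/10) = 2.538e+09.
Back to dB: 10·log₁₀ Σ = 94.0 dB.

94.0 dB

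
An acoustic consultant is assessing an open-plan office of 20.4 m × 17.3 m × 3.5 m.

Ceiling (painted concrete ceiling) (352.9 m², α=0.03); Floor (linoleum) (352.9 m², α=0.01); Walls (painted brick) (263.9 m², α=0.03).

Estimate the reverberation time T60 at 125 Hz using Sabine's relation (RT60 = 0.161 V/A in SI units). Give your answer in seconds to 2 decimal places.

9.03 s

A = Σ Sᵢαᵢ = 352.9*0.03 + 352.9*0.01 + 263.9*0.03 = 22.033 sabins.
V = 20.4·17.3·3.5 = 1235.22 m³.
T = 0.161 V/A = 0.161·1235.22/22.033 = 9.03 s.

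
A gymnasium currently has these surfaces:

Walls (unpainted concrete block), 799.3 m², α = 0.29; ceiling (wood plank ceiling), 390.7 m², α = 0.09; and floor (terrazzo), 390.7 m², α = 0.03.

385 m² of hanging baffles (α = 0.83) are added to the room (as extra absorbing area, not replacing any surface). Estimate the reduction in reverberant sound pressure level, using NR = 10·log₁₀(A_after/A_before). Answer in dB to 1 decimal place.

Total absorption A_before = 799.3*0.29 + 390.7*0.09 + 390.7*0.03
  = 231.797 + 35.163 + 11.721 = 278.681 m² sabins.
Added absorption = 385 × 0.83 = 319.550 sabins.
A_after = 278.681 + 319.550 = 598.231 sabins.
NR = 10·log₁₀(598.231/278.681) = 3.3 dB.

3.3 dB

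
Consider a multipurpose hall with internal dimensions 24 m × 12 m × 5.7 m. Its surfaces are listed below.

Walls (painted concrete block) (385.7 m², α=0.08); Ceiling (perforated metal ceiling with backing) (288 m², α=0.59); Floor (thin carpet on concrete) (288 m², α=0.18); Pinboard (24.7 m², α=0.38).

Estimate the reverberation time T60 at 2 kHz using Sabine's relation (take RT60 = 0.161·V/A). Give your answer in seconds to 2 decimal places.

1.01 s

Summing Sᵢαᵢ: 30.856 + 169.920 + 51.840 + 9.386 → A = 262.002 sabins.
Volume V = 24 × 12 × 5.7 = 1641.6 m³.
Sabine: RT60 = 0.161 × 1641.6 / 262.002 = 1.01 s.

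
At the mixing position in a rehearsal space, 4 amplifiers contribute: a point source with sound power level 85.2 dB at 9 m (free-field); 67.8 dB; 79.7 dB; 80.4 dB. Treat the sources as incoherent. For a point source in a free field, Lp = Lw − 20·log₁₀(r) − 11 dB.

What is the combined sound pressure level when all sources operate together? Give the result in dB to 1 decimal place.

Source at 9 m: Lp = 85.2 − 20·log₁₀(9) − 11 = 55.1 dB.
Σ 10^(Lᵢ/10) = 2.093e+08.
L_total = 10·log₁₀(2.093e+08) = 83.2 dB.

83.2 dB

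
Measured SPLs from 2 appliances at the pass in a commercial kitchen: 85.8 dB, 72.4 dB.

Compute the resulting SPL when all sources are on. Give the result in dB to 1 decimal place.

Σ 10^(Lᵢ/10) = 3.976e+08.
Back to dB: 10·log₁₀ Σ = 86.0 dB.

86.0 dB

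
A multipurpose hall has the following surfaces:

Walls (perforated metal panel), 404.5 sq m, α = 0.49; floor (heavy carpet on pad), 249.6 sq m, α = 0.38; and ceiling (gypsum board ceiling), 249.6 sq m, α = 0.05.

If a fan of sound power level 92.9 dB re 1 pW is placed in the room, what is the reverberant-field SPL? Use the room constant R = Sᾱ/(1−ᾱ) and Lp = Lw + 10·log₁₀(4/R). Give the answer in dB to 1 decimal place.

72.3 dB

A = 305.533 sabins; S = 903.7 sq m.
ᾱ = 305.533/903.7 = 0.3381; R = Sᾱ/(1−ᾱ) = 305.533/(1−0.3381) = 461.600 sq m.
Lp = 92.9 + 10·log₁₀(4/461.600) = 92.9 + (-20.62) = 72.3 dB.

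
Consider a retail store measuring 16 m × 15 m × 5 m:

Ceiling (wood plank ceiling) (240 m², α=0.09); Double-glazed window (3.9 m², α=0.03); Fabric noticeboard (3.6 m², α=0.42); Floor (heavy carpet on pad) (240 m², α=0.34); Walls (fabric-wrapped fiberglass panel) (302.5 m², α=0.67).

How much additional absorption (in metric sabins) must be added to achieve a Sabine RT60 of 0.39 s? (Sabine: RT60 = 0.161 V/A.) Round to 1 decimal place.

Total absorption A₁ = 240*0.09 + 3.9*0.03 + 3.6*0.42 + 240*0.34 + 302.5*0.67
  = 21.600 + 0.117 + 1.512 + 81.600 + 202.675 = 307.504 m² sabins.
For T = 0.39 s, need A₂ = 0.161·V/T = 0.161·1200/0.39 = 495.385 sabins.
ΔA = A₂ − A₁ = 495.385 − 307.504 = 187.9 sabins.

187.9 sabins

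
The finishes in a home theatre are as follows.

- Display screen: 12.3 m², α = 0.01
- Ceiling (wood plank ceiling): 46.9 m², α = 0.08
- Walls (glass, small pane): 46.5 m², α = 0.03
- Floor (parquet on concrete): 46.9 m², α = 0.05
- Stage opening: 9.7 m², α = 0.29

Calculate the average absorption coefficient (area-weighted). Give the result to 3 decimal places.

0.064

S = Σ Sᵢ = 12.3 + 46.9 + 46.5 + 46.9 + 9.7 = 162.3 m².
A = 12.3×0.01 + 46.9×0.08 + 46.5×0.03 + 46.9×0.05 + 9.7×0.29 = 10.428 sabins.
ᾱ = 10.428 / 162.3 = 0.064.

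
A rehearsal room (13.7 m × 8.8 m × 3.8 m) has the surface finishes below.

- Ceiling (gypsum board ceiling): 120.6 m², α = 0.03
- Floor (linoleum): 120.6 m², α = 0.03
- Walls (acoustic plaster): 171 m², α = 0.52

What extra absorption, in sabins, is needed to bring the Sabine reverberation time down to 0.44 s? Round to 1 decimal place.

71.5 sabins

Equivalent absorption area: A₁ = 120.6·0.03 + 120.6·0.03 + 171·0.52 = 96.156 m².
For T = 0.44 s, need A₂ = 0.161·V/T = 0.161·458.128/0.44 = 167.633 sabins.
Additional absorption ΔA = 167.633 − 96.156 = 71.5 sabins.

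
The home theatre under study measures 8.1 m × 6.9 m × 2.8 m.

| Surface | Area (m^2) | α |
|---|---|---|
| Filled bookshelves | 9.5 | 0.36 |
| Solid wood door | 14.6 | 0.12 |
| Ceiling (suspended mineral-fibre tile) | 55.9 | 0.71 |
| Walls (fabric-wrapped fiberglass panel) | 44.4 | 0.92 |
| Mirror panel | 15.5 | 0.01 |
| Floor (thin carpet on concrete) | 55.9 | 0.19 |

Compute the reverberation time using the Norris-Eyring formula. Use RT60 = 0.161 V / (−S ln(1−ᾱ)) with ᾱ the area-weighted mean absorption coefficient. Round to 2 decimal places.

0.19 s

Total surface area S = 9.5 + 14.6 + 55.9 + 44.4 + 15.5 + 55.9 = 195.8 m^2.
Absorption A = 9.5·0.36 + 14.6·0.12 + 55.9·0.71 + 44.4·0.92 + 15.5·0.01 + 55.9·0.19 = 96.485 sabins.
ᾱ = 96.485 / 195.8 = 0.4928.
−S·ln(1−ᾱ) = −195.8 × ln(1 − 0.4928) = 132.919.
V = 8.1 × 6.9 × 2.8 = 156.492 m³.
T = 0.161·V/[−S·ln(1−ᾱ)] = 0.161·156.492/132.919 = 0.19 s.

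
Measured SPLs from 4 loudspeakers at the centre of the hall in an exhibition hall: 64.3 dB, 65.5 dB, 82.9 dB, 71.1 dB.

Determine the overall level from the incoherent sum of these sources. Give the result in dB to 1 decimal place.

83.3 dB

Sum in the linear (power) domain: Σ 10^(Lᵢ/10) = 10^(64.3/10) + 10^(65.5/10) + 10^(82.9/10) + 10^(71.1/10) = 2.141e+08.
Combined level = 10 log₁₀(2.141e+08) = 83.3 dB.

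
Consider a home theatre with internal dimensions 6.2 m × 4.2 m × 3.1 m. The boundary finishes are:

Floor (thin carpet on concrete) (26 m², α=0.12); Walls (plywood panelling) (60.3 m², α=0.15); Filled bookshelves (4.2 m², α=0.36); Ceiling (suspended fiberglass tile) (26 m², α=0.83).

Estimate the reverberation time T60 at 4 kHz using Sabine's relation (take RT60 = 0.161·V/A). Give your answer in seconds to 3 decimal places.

0.369 seconds

Equivalent absorption area: A = 26×0.12 + 60.3×0.15 + 4.2×0.36 + 26×0.83 = 35.257 m².
Volume V = 6.2 × 4.2 × 3.1 = 80.724 m³.
T = 0.161 V/A = 0.161·80.724/35.257 = 0.369 s.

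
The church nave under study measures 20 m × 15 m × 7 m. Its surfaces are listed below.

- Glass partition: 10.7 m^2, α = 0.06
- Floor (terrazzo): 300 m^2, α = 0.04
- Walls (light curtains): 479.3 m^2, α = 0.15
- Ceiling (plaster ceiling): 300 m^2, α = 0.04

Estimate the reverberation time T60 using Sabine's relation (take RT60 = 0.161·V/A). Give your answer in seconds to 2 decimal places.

3.50 seconds

A = Σ Sᵢαᵢ = 10.7×0.06 + 300×0.04 + 479.3×0.15 + 300×0.04 = 96.537 sabins.
V = 20·15·7 = 2100 m³.
RT60 = 0.161 · V / A = 0.161 × 2100 / 96.537 = 3.50 s.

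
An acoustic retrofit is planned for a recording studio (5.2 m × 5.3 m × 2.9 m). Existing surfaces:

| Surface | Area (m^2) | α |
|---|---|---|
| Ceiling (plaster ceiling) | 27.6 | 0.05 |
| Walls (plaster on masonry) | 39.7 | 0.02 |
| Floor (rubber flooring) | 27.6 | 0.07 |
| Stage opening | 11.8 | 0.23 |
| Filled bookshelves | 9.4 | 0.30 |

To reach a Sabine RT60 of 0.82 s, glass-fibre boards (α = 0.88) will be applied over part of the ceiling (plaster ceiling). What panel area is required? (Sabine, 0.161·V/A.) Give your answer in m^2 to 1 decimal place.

7.3

Summing Sᵢαᵢ: 1.380 + 0.794 + 1.932 + 2.714 + 2.820 → A₁ = 9.640 sabins.
Required A₂ = 0.161·79.924/0.82 = 15.692 sabins.
ΔA needed = 15.692 − 9.640 = 6.052 sabins.
Each m^2 of panel replacing the ceiling (plaster ceiling) adds (0.88 − 0.05) = 0.83 sabins.
Panel area = 6.052 / 0.83 = 7.3 m^2.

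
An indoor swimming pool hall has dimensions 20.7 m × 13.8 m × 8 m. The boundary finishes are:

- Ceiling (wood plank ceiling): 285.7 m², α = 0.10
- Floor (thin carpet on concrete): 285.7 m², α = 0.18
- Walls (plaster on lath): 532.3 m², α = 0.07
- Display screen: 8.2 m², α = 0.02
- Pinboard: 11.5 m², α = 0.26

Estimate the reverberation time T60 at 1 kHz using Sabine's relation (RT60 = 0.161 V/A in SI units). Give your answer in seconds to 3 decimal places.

3.056 seconds

Total absorption A = 285.7×0.10 + 285.7×0.18 + 532.3×0.07 + 8.2×0.02 + 11.5×0.26
  = 28.570 + 51.426 + 37.261 + 0.164 + 2.990 = 120.411 m² sabins.
Room volume: 2285.28 m³.
RT60 = 0.161 · V / A = 0.161 × 2285.28 / 120.411 = 3.056 s.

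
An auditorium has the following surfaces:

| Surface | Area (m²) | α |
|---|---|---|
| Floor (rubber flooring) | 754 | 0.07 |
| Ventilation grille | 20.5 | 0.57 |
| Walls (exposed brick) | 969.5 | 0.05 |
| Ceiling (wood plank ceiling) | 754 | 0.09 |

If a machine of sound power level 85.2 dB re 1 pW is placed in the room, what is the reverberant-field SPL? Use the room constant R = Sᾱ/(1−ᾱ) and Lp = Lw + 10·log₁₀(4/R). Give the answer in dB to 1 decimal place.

68.3 dB

Σ(Sᵢαᵢ) = 754×0.07 + 20.5×0.57 + 969.5×0.05 + 754×0.09 = 180.800; total area S = 2498.0 m².
ᾱ = 180.800/2498.0 = 0.0724; R = Sᾱ/(1−ᾱ) = 180.800/(1−0.0724) = 194.912 m².
Lp = 85.2 + 10·log₁₀(4/194.912) = 85.2 + (-16.88) = 68.3 dB.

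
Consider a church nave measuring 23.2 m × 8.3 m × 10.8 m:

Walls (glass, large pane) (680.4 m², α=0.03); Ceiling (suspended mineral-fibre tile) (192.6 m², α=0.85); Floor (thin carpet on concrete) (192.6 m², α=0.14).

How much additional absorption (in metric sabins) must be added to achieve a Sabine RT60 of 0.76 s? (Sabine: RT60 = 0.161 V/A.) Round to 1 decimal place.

229.5 sabins

Equivalent absorption area: A₁ = 680.4×0.03 + 192.6×0.85 + 192.6×0.14 = 211.086 m².
Target A₂ = 0.161·2079.648/0.76 = 440.557 sabins (V = 2079.648 m³).
Shortfall: 440.557 − 211.086 = 229.5 sabins.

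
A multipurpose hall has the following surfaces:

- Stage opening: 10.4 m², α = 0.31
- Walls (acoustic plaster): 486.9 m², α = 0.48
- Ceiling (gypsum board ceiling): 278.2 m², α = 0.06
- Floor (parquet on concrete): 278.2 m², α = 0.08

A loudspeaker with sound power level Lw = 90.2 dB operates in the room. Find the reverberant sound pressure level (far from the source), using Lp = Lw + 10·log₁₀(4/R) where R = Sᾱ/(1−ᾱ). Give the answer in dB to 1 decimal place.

70.5 dB

A = 275.884 sabins; S = 1053.7 m².
ᾱ = 0.2618, so room constant R = A/(1−ᾱ) = 373.725 m².
Lp = Lw + 10 log₁₀(4/R) = 90.2 -19.70 = 70.5 dB.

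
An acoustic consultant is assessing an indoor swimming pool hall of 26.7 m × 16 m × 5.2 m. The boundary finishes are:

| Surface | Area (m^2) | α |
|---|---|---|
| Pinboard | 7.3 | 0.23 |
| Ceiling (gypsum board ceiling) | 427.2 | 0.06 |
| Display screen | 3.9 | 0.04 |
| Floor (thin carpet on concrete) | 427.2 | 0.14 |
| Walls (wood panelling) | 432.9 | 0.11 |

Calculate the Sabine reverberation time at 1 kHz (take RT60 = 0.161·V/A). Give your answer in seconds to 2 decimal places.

2.65 s

Summing Sᵢαᵢ: 1.679 + 25.632 + 0.156 + 59.808 + 47.619 → A = 134.894 sabins.
Volume V = 26.7 × 16 × 5.2 = 2221.44 m³.
RT60 = 0.161 · V / A = 0.161 × 2221.44 / 134.894 = 2.65 s.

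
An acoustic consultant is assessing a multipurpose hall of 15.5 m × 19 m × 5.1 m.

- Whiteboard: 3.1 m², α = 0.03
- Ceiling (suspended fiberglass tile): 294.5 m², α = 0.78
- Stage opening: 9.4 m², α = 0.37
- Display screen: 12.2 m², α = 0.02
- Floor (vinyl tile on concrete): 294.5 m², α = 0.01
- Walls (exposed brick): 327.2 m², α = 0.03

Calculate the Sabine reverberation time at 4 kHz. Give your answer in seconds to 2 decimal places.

0.98 seconds

Equivalent absorption area: A = 3.1·0.03 + 294.5·0.78 + 9.4·0.37 + 12.2·0.02 + 294.5·0.01 + 327.2·0.03 = 246.286 m².
Room volume: 1501.95 m³.
RT60 = 0.161 · V / A = 0.161 × 1501.95 / 246.286 = 0.98 s.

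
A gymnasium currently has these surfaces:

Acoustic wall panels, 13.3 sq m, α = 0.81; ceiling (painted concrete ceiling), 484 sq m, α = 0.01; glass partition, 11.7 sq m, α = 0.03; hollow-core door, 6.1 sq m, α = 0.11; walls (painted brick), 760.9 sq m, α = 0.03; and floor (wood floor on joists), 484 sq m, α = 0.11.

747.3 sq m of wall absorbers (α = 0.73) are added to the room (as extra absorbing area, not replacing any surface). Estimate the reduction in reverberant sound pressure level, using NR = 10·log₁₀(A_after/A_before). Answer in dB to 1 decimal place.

8.4 dB

Summing Sᵢαᵢ: 10.773 + 4.840 + 0.351 + 0.671 + 22.827 + 53.240 → A_before = 92.702 sabins.
Treatment contributes 747.3·0.73 = 545.529 sabins.
New total A_after = 638.231 sabins.
Reduction = 10 log₁₀(A_after/A_before) = 10 log₁₀(6.8848) = 8.4 dB.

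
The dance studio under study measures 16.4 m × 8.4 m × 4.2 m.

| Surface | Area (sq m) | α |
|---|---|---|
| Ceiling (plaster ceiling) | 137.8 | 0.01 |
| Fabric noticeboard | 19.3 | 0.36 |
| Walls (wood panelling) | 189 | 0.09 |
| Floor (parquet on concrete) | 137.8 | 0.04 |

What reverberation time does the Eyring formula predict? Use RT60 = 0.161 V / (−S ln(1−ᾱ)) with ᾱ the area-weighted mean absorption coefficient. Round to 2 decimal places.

2.92 sec

Total surface area S = 137.8 + 19.3 + 189 + 137.8 = 483.9 sq m.
Σ(Sᵢαᵢ) = 137.8×0.01 + 19.3×0.36 + 189×0.09 + 137.8×0.04 = 30.848.
ᾱ = 30.848 / 483.9 = 0.0637.
−S·ln(1−ᾱ) = −483.9 × ln(1 − 0.0637) = 31.850.
V = 16.4 × 8.4 × 4.2 = 578.592 m³.
RT60 = 0.161 × 578.592 / 31.850 = 2.92 s.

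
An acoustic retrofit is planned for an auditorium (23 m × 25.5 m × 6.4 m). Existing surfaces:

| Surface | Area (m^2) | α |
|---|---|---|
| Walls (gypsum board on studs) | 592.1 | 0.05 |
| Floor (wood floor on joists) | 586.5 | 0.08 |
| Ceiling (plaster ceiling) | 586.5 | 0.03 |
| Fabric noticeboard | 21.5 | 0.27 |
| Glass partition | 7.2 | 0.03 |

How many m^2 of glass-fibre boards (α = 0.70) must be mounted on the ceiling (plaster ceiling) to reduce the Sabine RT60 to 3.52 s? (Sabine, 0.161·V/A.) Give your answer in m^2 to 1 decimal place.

Total absorption A₁ = 592.1·0.05 + 586.5·0.08 + 586.5·0.03 + 21.5·0.27 + 7.2·0.03
  = 29.605 + 46.920 + 17.595 + 5.805 + 0.216 = 100.141 m^2 sabins.
V = 3753.6 m³. Target absorption A₂ = 0.161 × 3753.6 / 3.52 = 171.685 sabins.
ΔA needed = 171.685 − 100.141 = 71.544 sabins.
Each m^2 of panel replacing the ceiling (plaster ceiling) adds (0.70 − 0.03) = 0.67 sabins.
Panel area = 71.544 / 0.67 = 106.8 m^2.

106.8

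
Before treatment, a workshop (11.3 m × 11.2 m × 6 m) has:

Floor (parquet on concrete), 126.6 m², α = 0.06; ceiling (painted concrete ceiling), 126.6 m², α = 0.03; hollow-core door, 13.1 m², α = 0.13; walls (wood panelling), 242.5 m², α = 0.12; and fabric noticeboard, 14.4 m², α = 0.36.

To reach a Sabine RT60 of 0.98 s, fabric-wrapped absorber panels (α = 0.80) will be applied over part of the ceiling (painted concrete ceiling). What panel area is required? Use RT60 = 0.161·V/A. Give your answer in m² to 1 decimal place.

100.5

A₁ = Σ Sᵢαᵢ = 126.6×0.06 + 126.6×0.03 + 13.1×0.13 + 242.5×0.12 + 14.4×0.36 = 47.381 sabins.
V = 759.36 m³. Target absorption A₂ = 0.161 × 759.36 / 0.98 = 124.752 sabins.
ΔA needed = 124.752 − 47.381 = 77.371 sabins.
Net gain per m²: Δα = 0.80 − 0.03 = 0.77.
Panel area = 77.371 / 0.77 = 100.5 m².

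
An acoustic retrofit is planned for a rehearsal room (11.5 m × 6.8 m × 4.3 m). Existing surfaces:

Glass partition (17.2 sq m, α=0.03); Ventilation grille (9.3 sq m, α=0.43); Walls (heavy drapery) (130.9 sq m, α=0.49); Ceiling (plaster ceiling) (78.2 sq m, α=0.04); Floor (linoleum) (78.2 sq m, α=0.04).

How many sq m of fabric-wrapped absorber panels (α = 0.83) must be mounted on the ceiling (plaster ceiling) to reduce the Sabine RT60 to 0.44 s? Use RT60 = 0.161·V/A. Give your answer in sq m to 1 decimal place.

Equivalent absorption area: A₁ = 17.2·0.03 + 9.3·0.43 + 130.9·0.49 + 78.2·0.04 + 78.2·0.04 = 74.912 sq m.
V = 336.26 m³. Target absorption A₂ = 0.161 × 336.26 / 0.44 = 123.041 sabins.
ΔA needed = 123.041 − 74.912 = 48.129 sabins.
Each sq m of panel replacing the ceiling (plaster ceiling) adds (0.83 − 0.04) = 0.79 sabins.
Panel area = 48.129 / 0.79 = 60.9 sq m.

60.9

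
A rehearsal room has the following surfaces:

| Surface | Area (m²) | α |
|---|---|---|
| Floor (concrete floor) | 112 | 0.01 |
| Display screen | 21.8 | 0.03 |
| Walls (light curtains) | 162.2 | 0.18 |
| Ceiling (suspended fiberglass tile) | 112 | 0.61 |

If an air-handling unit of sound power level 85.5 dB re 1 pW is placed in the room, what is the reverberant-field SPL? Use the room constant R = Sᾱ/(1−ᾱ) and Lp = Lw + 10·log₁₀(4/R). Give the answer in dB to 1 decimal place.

70.3 dB

A = 99.290 sabins; S = 408.0 m².
ᾱ = 0.2434, so room constant R = A/(1−ᾱ) = 131.232 m².
Lp = 85.5 + 10·log₁₀(4/131.232) = 85.5 + (-15.16) = 70.3 dB.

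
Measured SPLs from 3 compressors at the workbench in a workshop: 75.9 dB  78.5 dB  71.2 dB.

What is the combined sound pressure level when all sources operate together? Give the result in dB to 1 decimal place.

Converting to relative power and adding: 10^(75.9/10) + 10^(78.5/10) + 10^(71.2/10) = 1.229e+08.
L_total = 10·log₁₀(1.229e+08) = 80.9 dB.

80.9 dB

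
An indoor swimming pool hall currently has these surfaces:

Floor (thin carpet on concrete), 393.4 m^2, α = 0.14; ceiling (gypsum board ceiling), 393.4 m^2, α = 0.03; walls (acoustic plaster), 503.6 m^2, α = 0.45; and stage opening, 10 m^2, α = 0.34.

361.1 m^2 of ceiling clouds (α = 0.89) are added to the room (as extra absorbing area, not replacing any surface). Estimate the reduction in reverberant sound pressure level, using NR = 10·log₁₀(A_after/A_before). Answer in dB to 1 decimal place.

A_before = Σ Sᵢαᵢ = 393.4·0.14 + 393.4·0.03 + 503.6·0.45 + 10·0.34 = 296.898 sabins.
Added absorption = 361.1 × 0.89 = 321.379 sabins.
A_after = 296.898 + 321.379 = 618.277 sabins.
NR = 10·log₁₀(618.277/296.898) = 3.2 dB.

3.2 dB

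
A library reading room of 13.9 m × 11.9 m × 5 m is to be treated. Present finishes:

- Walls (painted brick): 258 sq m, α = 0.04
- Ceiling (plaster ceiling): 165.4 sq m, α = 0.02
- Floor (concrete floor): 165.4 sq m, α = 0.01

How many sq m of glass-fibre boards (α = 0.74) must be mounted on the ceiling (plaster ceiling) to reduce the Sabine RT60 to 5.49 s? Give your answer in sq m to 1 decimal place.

12.5

Equivalent absorption area: A₁ = 258·0.04 + 165.4·0.02 + 165.4·0.01 = 15.282 sq m.
V = 827.05 m³. Target absorption A₂ = 0.161 × 827.05 / 5.49 = 24.254 sabins.
Absorption to add: 24.254 − 15.282 = 8.972 sabins.
Net gain per sq m: Δα = 0.74 − 0.02 = 0.72.
Panel area = 8.972 / 0.72 = 12.5 sq m.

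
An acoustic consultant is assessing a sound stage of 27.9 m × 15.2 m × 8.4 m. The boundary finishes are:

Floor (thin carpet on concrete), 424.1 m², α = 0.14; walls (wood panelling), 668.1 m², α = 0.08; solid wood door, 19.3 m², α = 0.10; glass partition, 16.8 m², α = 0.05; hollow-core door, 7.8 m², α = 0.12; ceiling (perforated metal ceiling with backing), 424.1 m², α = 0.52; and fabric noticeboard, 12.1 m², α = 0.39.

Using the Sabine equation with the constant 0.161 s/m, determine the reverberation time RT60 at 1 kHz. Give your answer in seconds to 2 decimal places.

A = Σ Sᵢαᵢ = 424.1×0.14 + 668.1×0.08 + 19.3×0.10 + 16.8×0.05 + 7.8×0.12 + 424.1×0.52 + 12.1×0.39 = 341.779 sabins.
V = 27.9·15.2·8.4 = 3562.272 m³.
RT60 = 0.161 · V / A = 0.161 × 3562.272 / 341.779 = 1.68 s.

1.68 s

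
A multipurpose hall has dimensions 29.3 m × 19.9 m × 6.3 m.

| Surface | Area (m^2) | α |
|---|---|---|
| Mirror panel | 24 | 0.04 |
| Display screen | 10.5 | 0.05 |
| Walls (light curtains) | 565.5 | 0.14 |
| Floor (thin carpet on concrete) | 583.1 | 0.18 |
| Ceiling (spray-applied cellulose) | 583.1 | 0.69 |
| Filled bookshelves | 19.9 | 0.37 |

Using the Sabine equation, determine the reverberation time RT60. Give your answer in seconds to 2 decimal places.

Total absorption A = 24·0.04 + 10.5·0.05 + 565.5·0.14 + 583.1·0.18 + 583.1·0.69 + 19.9·0.37
  = 0.960 + 0.525 + 79.170 + 104.958 + 402.339 + 7.363 = 595.315 m^2 sabins.
V = 29.3·19.9·6.3 = 3673.341 m³.
RT60 = 0.161 · V / A = 0.161 × 3673.341 / 595.315 = 0.99 s.

0.99 s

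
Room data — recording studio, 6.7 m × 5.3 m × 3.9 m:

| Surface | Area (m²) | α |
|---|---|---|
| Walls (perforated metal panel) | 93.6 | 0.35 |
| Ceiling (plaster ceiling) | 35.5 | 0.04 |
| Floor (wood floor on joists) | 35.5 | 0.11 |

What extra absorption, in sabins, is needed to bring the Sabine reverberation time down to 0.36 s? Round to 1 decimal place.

Total absorption A₁ = 93.6×0.35 + 35.5×0.04 + 35.5×0.11
  = 32.760 + 1.420 + 3.905 = 38.085 m² sabins.
Target A₂ = 0.161·138.489/0.36 = 61.935 sabins (V = 138.489 m³).
Additional absorption ΔA = 61.935 − 38.085 = 23.9 sabins.

23.9 sabins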